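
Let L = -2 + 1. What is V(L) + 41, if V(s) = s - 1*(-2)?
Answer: 42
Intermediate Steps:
L = -1
V(s) = 2 + s (V(s) = s + 2 = 2 + s)
V(L) + 41 = (2 - 1) + 41 = 1 + 41 = 42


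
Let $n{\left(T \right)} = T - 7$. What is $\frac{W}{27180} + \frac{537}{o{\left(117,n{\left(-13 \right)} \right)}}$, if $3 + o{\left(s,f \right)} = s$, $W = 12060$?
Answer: $\frac{29575}{5738} \approx 5.1542$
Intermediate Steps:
$n{\left(T \right)} = -7 + T$
$o{\left(s,f \right)} = -3 + s$
$\frac{W}{27180} + \frac{537}{o{\left(117,n{\left(-13 \right)} \right)}} = \frac{12060}{27180} + \frac{537}{-3 + 117} = 12060 \cdot \frac{1}{27180} + \frac{537}{114} = \frac{67}{151} + 537 \cdot \frac{1}{114} = \frac{67}{151} + \frac{179}{38} = \frac{29575}{5738}$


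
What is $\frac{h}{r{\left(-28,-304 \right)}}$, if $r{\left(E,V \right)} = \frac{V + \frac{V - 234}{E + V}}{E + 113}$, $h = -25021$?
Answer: $\frac{70609262}{10039} \approx 7033.5$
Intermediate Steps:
$r{\left(E,V \right)} = \frac{V + \frac{-234 + V}{E + V}}{113 + E}$
$\frac{h}{r{\left(-28,-304 \right)}} = - \frac{25021}{\frac{1}{\left(-28\right)^{2} + 113 \left(-28\right) + 113 \left(-304\right) - -8512} \left(-234 - 304 + \left(-304\right)^{2} - -8512\right)} = - \frac{25021}{\frac{1}{784 - 3164 - 34352 + 8512} \left(-234 - 304 + 92416 + 8512\right)} = - \frac{25021}{\frac{1}{-28220} \cdot 100390} = - \frac{25021}{\left(- \frac{1}{28220}\right) 100390} = - \frac{25021}{- \frac{10039}{2822}} = \left(-25021\right) \left(- \frac{2822}{10039}\right) = \frac{70609262}{10039}$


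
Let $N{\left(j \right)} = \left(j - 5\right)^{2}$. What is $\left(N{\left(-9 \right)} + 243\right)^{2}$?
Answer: $192721$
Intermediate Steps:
$N{\left(j \right)} = \left(-5 + j\right)^{2}$
$\left(N{\left(-9 \right)} + 243\right)^{2} = \left(\left(-5 - 9\right)^{2} + 243\right)^{2} = \left(\left(-14\right)^{2} + 243\right)^{2} = \left(196 + 243\right)^{2} = 439^{2} = 192721$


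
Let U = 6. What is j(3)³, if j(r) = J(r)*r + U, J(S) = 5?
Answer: 9261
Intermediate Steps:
j(r) = 6 + 5*r (j(r) = 5*r + 6 = 6 + 5*r)
j(3)³ = (6 + 5*3)³ = (6 + 15)³ = 21³ = 9261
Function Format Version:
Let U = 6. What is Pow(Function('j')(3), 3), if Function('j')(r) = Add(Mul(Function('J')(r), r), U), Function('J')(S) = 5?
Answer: 9261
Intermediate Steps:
Function('j')(r) = Add(6, Mul(5, r)) (Function('j')(r) = Add(Mul(5, r), 6) = Add(6, Mul(5, r)))
Pow(Function('j')(3), 3) = Pow(Add(6, Mul(5, 3)), 3) = Pow(Add(6, 15), 3) = Pow(21, 3) = 9261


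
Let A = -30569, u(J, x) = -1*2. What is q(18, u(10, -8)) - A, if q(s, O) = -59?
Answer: 30510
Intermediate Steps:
u(J, x) = -2
q(18, u(10, -8)) - A = -59 - 1*(-30569) = -59 + 30569 = 30510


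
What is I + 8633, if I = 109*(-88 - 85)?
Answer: -10224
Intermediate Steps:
I = -18857 (I = 109*(-173) = -18857)
I + 8633 = -18857 + 8633 = -10224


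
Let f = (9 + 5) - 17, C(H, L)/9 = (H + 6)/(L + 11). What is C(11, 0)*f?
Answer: -459/11 ≈ -41.727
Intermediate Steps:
C(H, L) = 9*(6 + H)/(11 + L) (C(H, L) = 9*((H + 6)/(L + 11)) = 9*((6 + H)/(11 + L)) = 9*(6 + H)/(11 + L))
f = -3 (f = 14 - 17 = -3)
C(11, 0)*f = (9*(6 + 11)/(11 + 0))*(-3) = (9*17/11)*(-3) = (9*(1/11)*17)*(-3) = (153/11)*(-3) = -459/11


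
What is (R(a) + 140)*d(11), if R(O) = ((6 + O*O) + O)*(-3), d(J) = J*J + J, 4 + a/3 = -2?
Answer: -105072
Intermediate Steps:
a = -18 (a = -12 + 3*(-2) = -12 - 6 = -18)
d(J) = J + J² (d(J) = J² + J = J + J²)
R(O) = -18 - 3*O - 3*O² (R(O) = ((6 + O²) + O)*(-3) = (6 + O + O²)*(-3) = -18 - 3*O - 3*O²)
(R(a) + 140)*d(11) = ((-18 - 3*(-18) - 3*(-18)²) + 140)*(11*(1 + 11)) = ((-18 + 54 - 3*324) + 140)*(11*12) = ((-18 + 54 - 972) + 140)*132 = (-936 + 140)*132 = -796*132 = -105072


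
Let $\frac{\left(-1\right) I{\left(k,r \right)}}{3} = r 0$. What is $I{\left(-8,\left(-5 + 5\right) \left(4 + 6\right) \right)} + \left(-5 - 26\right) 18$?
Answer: $-558$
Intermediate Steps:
$I{\left(k,r \right)} = 0$ ($I{\left(k,r \right)} = - 3 r 0 = \left(-3\right) 0 = 0$)
$I{\left(-8,\left(-5 + 5\right) \left(4 + 6\right) \right)} + \left(-5 - 26\right) 18 = 0 + \left(-5 - 26\right) 18 = 0 - 558 = -558$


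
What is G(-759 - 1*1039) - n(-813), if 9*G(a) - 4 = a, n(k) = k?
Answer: 1841/3 ≈ 613.67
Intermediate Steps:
G(a) = 4/9 + a/9
G(-759 - 1*1039) - n(-813) = (4/9 + (-759 - 1*1039)/9) - 1*(-813) = (4/9 + (-759 - 1039)/9) + 813 = (4/9 + (⅑)*(-1798)) + 813 = (4/9 - 1798/9) + 813 = -598/3 + 813 = 1841/3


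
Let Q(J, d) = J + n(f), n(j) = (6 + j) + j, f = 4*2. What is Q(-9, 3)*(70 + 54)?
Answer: 1612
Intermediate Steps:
f = 8
n(j) = 6 + 2*j
Q(J, d) = 22 + J (Q(J, d) = J + (6 + 2*8) = J + (6 + 16) = J + 22 = 22 + J)
Q(-9, 3)*(70 + 54) = (22 - 9)*(70 + 54) = 13*124 = 1612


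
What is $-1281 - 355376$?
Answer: $-356657$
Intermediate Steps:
$-1281 - 355376 = -356657$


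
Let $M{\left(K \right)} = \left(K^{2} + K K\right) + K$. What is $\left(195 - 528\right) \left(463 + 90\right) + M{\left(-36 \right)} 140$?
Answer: $173691$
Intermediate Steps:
$M{\left(K \right)} = K + 2 K^{2}$ ($M{\left(K \right)} = \left(K^{2} + K^{2}\right) + K = 2 K^{2} + K = K + 2 K^{2}$)
$\left(195 - 528\right) \left(463 + 90\right) + M{\left(-36 \right)} 140 = \left(195 - 528\right) \left(463 + 90\right) + - 36 \left(1 + 2 \left(-36\right)\right) 140 = \left(-333\right) 553 + - 36 \left(1 - 72\right) 140 = -184149 + \left(-36\right) \left(-71\right) 140 = -184149 + 2556 \cdot 140 = -184149 + 357840 = 173691$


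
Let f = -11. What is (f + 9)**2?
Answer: 4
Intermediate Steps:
(f + 9)**2 = (-11 + 9)**2 = (-2)**2 = 4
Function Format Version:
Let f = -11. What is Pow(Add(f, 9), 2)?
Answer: 4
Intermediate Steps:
Pow(Add(f, 9), 2) = Pow(Add(-11, 9), 2) = Pow(-2, 2) = 4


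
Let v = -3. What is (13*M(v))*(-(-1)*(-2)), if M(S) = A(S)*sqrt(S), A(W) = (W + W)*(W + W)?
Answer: -936*I*sqrt(3) ≈ -1621.2*I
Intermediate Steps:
A(W) = 4*W**2 (A(W) = (2*W)*(2*W) = 4*W**2)
M(S) = 4*S**(5/2) (M(S) = (4*S**2)*sqrt(S) = 4*S**(5/2))
(13*M(v))*(-(-1)*(-2)) = (13*(4*(-3)**(5/2)))*(-(-1)*(-2)) = (13*(4*(9*I*sqrt(3))))*(-1*2) = (13*(36*I*sqrt(3)))*(-2) = (468*I*sqrt(3))*(-2) = -936*I*sqrt(3)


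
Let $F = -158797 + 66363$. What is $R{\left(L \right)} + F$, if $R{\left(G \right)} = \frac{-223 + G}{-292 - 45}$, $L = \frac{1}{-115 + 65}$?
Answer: $- \frac{1557501749}{16850} \approx -92433.0$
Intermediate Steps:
$F = -92434$
$L = - \frac{1}{50}$ ($L = \frac{1}{-50} = - \frac{1}{50} \approx -0.02$)
$R{\left(G \right)} = \frac{223}{337} - \frac{G}{337}$ ($R{\left(G \right)} = \frac{-223 + G}{-337} = \left(-223 + G\right) \left(- \frac{1}{337}\right) = \frac{223}{337} - \frac{G}{337}$)
$R{\left(L \right)} + F = \left(\frac{223}{337} - - \frac{1}{16850}\right) - 92434 = \left(\frac{223}{337} + \frac{1}{16850}\right) - 92434 = \frac{11151}{16850} - 92434 = - \frac{1557501749}{16850}$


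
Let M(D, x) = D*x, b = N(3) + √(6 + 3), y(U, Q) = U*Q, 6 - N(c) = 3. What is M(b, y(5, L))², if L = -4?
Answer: 14400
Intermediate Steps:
N(c) = 3 (N(c) = 6 - 1*3 = 6 - 3 = 3)
y(U, Q) = Q*U
b = 6 (b = 3 + √(6 + 3) = 3 + √9 = 3 + 3 = 6)
M(b, y(5, L))² = (6*(-4*5))² = (6*(-20))² = (-120)² = 14400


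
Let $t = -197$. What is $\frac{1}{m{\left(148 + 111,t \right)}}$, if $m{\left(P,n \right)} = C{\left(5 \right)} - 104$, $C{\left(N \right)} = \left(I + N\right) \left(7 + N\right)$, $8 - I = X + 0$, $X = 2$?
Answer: $\frac{1}{28} \approx 0.035714$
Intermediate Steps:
$I = 6$ ($I = 8 - \left(2 + 0\right) = 8 - 2 = 6$)
$C{\left(N \right)} = \left(6 + N\right) \left(7 + N\right)$
$m{\left(P,n \right)} = 28$ ($m{\left(P,n \right)} = \left(42 + 5^{2} + 13 \cdot 5\right) - 104 = \left(42 + 25 + 65\right) - 104 = 132 - 104 = 28$)
$\frac{1}{m{\left(148 + 111,t \right)}} = \frac{1}{28}$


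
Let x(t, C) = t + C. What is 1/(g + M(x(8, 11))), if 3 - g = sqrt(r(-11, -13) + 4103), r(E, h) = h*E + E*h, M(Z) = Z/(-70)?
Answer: -13370/21469619 - 4900*sqrt(4389)/21469619 ≈ -0.015743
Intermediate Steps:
x(t, C) = C + t
M(Z) = -Z/70 (M(Z) = Z*(-1/70) = -Z/70)
r(E, h) = 2*E*h (r(E, h) = E*h + E*h = 2*E*h)
g = 3 - sqrt(4389) (g = 3 - sqrt(2*(-11)*(-13) + 4103) = 3 - sqrt(286 + 4103) = 3 - sqrt(4389) ≈ -63.250)
1/(g + M(x(8, 11))) = 1/((3 - sqrt(4389)) - (11 + 8)/70) = 1/((3 - sqrt(4389)) - 1/70*19) = 1/((3 - sqrt(4389)) - 19/70) = 1/(191/70 - sqrt(4389))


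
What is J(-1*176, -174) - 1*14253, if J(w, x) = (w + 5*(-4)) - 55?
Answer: -14504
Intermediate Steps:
J(w, x) = -75 + w (J(w, x) = (w - 20) - 55 = (-20 + w) - 55 = -75 + w)
J(-1*176, -174) - 1*14253 = (-75 - 1*176) - 1*14253 = (-75 - 176) - 14253 = -251 - 14253 = -14504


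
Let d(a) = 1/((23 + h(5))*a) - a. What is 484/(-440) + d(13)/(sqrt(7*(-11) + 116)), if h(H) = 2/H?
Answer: -11/10 - 19768*sqrt(39)/59319 ≈ -3.1811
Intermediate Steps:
d(a) = -a + 5/(117*a) (d(a) = 1/((23 + 2/5)*a) - a = 1/((117/5)*a) - a = 5/(117*a) - a = -a + 5/(117*a))
484/(-440) + d(13)/(sqrt(7*(-11) + 116)) = 484/(-440) + (-1*13 + (5/117)/13)/(sqrt(7*(-11) + 116)) = 484*(-1/440) + (-13 + (5/117)*(1/13))/(sqrt(-77 + 116)) = -11/10 + (-13 + 5/1521)/(sqrt(39)) = -11/10 - 19768*sqrt(39)/59319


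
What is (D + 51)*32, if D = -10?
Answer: 1312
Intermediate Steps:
(D + 51)*32 = (-10 + 51)*32 = 41*32 = 1312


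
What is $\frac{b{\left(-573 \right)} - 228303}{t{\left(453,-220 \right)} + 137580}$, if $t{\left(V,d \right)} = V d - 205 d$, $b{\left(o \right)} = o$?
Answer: $- \frac{57219}{20755} \approx -2.7569$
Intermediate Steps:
$t{\left(V,d \right)} = - 205 d + V d$
$\frac{b{\left(-573 \right)} - 228303}{t{\left(453,-220 \right)} + 137580} = \frac{-573 - 228303}{- 220 \left(-205 + 453\right) + 137580} = - \frac{228876}{\left(-220\right) 248 + 137580} = - \frac{228876}{-54560 + 137580} = - \frac{228876}{83020} = \left(-228876\right) \frac{1}{83020} = - \frac{57219}{20755}$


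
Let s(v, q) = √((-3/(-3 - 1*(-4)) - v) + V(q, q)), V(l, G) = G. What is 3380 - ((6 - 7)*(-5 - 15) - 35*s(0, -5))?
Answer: 3360 + 70*I*√2 ≈ 3360.0 + 98.995*I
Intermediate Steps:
s(v, q) = √(-3 + q - v) (s(v, q) = √((-3/(-3 - 1*(-4)) - v) + q) = √((-3/(-3 + 4) - v) + q) = √((-3/1 - v) + q) = √((-3*1 - v) + q) = √((-3 - v) + q) = √(-3 + q - v))
3380 - ((6 - 7)*(-5 - 15) - 35*s(0, -5)) = 3380 - ((6 - 7)*(-5 - 15) - 35*√(-3 - 5 - 1*0)) = 3380 - (-1*(-20) - 35*√(-3 - 5 + 0)) = 3380 - (20 - 70*I*√2) = 3380 + (-20 + 70*I*√2) = 3360 + 70*I*√2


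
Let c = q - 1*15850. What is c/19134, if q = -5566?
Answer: -10708/9567 ≈ -1.1193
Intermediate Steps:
c = -21416 (c = -5566 - 1*15850 = -5566 - 15850 = -21416)
c/19134 = -21416/19134 = -21416*1/19134 = -10708/9567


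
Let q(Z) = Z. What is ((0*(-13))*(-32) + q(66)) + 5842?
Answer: 5908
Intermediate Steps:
((0*(-13))*(-32) + q(66)) + 5842 = ((0*(-13))*(-32) + 66) + 5842 = (0*(-32) + 66) + 5842 = (0 + 66) + 5842 = 66 + 5842 = 5908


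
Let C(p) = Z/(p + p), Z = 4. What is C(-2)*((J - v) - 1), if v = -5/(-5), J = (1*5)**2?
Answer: -23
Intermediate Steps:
J = 25 (J = 5**2 = 25)
C(p) = 2/p (C(p) = 4/(p + p) = 4/((2*p)) = 4*(1/(2*p)) = 2/p)
v = 1 (v = -5*(-1/5) = 1)
C(-2)*((J - v) - 1) = (2/(-2))*((25 - 1*1) - 1) = (2*(-1/2))*((25 - 1) - 1) = -(24 - 1) = -1*23 = -23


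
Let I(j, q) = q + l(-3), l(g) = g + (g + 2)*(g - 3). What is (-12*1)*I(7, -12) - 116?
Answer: -8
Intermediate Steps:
l(g) = g + (-3 + g)*(2 + g) (l(g) = g + (2 + g)*(-3 + g) = g + (-3 + g)*(2 + g))
I(j, q) = 3 + q (I(j, q) = q + (-6 + (-3)**2) = q + (-6 + 9) = q + 3 = 3 + q)
(-12*1)*I(7, -12) - 116 = (-12*1)*(3 - 12) - 116 = -12*(-9) - 116 = 108 - 116 = -8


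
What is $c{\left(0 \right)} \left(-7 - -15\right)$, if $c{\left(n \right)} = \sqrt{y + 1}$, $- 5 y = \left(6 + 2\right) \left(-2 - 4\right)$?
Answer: $\frac{8 \sqrt{265}}{5} \approx 26.046$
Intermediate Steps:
$y = \frac{48}{5}$ ($y = - \frac{\left(6 + 2\right) \left(-2 - 4\right)}{5} = - \frac{8 \left(-6\right)}{5} = \left(- \frac{1}{5}\right) \left(-48\right) = \frac{48}{5} \approx 9.6$)
$c{\left(n \right)} = \frac{\sqrt{265}}{5}$ ($c{\left(n \right)} = \sqrt{\frac{48}{5} + 1} = \sqrt{\frac{53}{5}} = \frac{\sqrt{265}}{5}$)
$c{\left(0 \right)} \left(-7 - -15\right) = \frac{\sqrt{265}}{5} \left(-7 - -15\right) = \frac{\sqrt{265}}{5} \left(-7 + \left(-1 + 16\right)\right) = \frac{\sqrt{265}}{5} \left(-7 + 15\right) = \frac{\sqrt{265}}{5} \cdot 8 = \frac{8 \sqrt{265}}{5}$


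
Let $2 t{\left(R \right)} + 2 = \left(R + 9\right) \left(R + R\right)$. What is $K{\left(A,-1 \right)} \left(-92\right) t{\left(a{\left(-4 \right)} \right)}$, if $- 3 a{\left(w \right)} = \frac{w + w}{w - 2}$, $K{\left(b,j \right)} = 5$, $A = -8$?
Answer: $\frac{178940}{81} \approx 2209.1$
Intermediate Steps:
$a{\left(w \right)} = - \frac{2 w}{3 \left(-2 + w\right)}$ ($a{\left(w \right)} = - \frac{\left(w + w\right) \frac{1}{w - 2}}{3} = - \frac{2 w \frac{1}{-2 + w}}{3} = - \frac{2 w}{3 \left(-2 + w\right)}$)
$t{\left(R \right)} = -1 + R \left(9 + R\right)$ ($t{\left(R \right)} = -1 + \frac{\left(R + 9\right) \left(R + R\right)}{2} = -1 + \frac{\left(9 + R\right) 2 R}{2} = -1 + \frac{2 R \left(9 + R\right)}{2} = -1 + R \left(9 + R\right)$)
$K{\left(A,-1 \right)} \left(-92\right) t{\left(a{\left(-4 \right)} \right)} = 5 \left(-92\right) \left(-1 + \left(\left(-2\right) \left(-4\right) \frac{1}{-6 + 3 \left(-4\right)}\right)^{2} + 9 \left(\left(-2\right) \left(-4\right) \frac{1}{-6 + 3 \left(-4\right)}\right)\right) = - 460 \left(-1 + \left(\left(-2\right) \left(-4\right) \frac{1}{-6 - 12}\right)^{2} + 9 \left(\left(-2\right) \left(-4\right) \frac{1}{-6 - 12}\right)\right) = - 460 \left(-1 + \left(\left(-2\right) \left(-4\right) \frac{1}{-18}\right)^{2} + 9 \left(\left(-2\right) \left(-4\right) \frac{1}{-18}\right)\right) = - 460 \left(-1 + \left(\left(-2\right) \left(-4\right) \left(- \frac{1}{18}\right)\right)^{2} + 9 \left(\left(-2\right) \left(-4\right) \left(- \frac{1}{18}\right)\right)\right) = - 460 \left(-1 + \left(- \frac{4}{9}\right)^{2} + 9 \left(- \frac{4}{9}\right)\right) = - 460 \left(-1 + \frac{16}{81} - 4\right) = \left(-460\right) \left(- \frac{389}{81}\right) = \frac{178940}{81}$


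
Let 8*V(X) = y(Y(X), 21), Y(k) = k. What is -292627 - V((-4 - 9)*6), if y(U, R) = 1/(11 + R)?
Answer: -74912513/256 ≈ -2.9263e+5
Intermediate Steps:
V(X) = 1/256 (V(X) = 1/(8*(11 + 21)) = (⅛)/32 = (⅛)*(1/32) = 1/256)
-292627 - V((-4 - 9)*6) = -292627 - 1*1/256 = -292627 - 1/256 = -74912513/256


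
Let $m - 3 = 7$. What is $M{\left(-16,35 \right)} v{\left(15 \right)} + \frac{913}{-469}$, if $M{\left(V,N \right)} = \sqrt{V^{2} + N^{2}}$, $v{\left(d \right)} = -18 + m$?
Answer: $- \frac{913}{469} - 8 \sqrt{1481} \approx -309.82$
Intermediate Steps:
$m = 10$ ($m = 3 + 7 = 10$)
$v{\left(d \right)} = -8$ ($v{\left(d \right)} = -18 + 10 = -8$)
$M{\left(V,N \right)} = \sqrt{N^{2} + V^{2}}$
$M{\left(-16,35 \right)} v{\left(15 \right)} + \frac{913}{-469} = \sqrt{35^{2} + \left(-16\right)^{2}} \left(-8\right) + \frac{913}{-469} = \sqrt{1225 + 256} \left(-8\right) + 913 \left(- \frac{1}{469}\right) = \sqrt{1481} \left(-8\right) - \frac{913}{469} = - 8 \sqrt{1481} - \frac{913}{469} = - \frac{913}{469} - 8 \sqrt{1481}$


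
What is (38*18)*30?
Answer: 20520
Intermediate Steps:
(38*18)*30 = 684*30 = 20520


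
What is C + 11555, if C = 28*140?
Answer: 15475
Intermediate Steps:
C = 3920
C + 11555 = 3920 + 11555 = 15475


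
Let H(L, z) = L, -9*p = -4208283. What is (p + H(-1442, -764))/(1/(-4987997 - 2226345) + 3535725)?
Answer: 3362929451590/25507929367949 ≈ 0.13184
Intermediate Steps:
p = 467587 (p = -1/9*(-4208283) = 467587)
(p + H(-1442, -764))/(1/(-4987997 - 2226345) + 3535725) = (467587 - 1442)/(1/(-4987997 - 2226345) + 3535725) = 466145/(1/(-7214342) + 3535725) = 466145/(-1/7214342 + 3535725) = 466145/(25507929367949/7214342) = 466145*(7214342/25507929367949) = 3362929451590/25507929367949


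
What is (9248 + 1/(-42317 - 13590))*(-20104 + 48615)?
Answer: 14740983454785/55907 ≈ 2.6367e+8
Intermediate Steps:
(9248 + 1/(-42317 - 13590))*(-20104 + 48615) = (9248 + 1/(-55907))*28511 = (9248 - 1/55907)*28511 = (517027935/55907)*28511 = 14740983454785/55907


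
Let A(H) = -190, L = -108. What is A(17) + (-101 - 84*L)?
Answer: 8781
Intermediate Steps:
A(17) + (-101 - 84*L) = -190 + (-101 - 84*(-108)) = -190 + (-101 + 9072) = -190 + 8971 = 8781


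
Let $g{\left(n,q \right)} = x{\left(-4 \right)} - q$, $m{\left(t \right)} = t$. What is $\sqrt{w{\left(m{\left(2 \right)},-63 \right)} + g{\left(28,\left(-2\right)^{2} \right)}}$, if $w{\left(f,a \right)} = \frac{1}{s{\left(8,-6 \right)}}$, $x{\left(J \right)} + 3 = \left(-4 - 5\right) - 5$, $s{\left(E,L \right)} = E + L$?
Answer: $\frac{i \sqrt{82}}{2} \approx 4.5277 i$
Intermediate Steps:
$x{\left(J \right)} = -17$ ($x{\left(J \right)} = -3 - 14 = -17$)
$g{\left(n,q \right)} = -17 - q$
$w{\left(f,a \right)} = \frac{1}{2}$ ($w{\left(f,a \right)} = \frac{1}{8 - 6} = \frac{1}{2}$)
$\sqrt{w{\left(m{\left(2 \right)},-63 \right)} + g{\left(28,\left(-2\right)^{2} \right)}} = \sqrt{\frac{1}{2} - 21} = \sqrt{- \frac{41}{2}} = \frac{i \sqrt{82}}{2}$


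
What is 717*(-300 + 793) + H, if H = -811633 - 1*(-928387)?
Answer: 470235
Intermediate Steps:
H = 116754 (H = -811633 + 928387 = 116754)
717*(-300 + 793) + H = 717*(-300 + 793) + 116754 = 717*493 + 116754 = 353481 + 116754 = 470235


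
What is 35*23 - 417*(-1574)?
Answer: 657163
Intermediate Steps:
35*23 - 417*(-1574) = 805 + 656358 = 657163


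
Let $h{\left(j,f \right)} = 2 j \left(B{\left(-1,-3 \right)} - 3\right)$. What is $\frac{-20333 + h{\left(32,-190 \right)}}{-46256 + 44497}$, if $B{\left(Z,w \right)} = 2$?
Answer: $\frac{20397}{1759} \approx 11.596$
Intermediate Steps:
$h{\left(j,f \right)} = - 2 j$ ($h{\left(j,f \right)} = 2 j \left(2 - 3\right) = 2 j \left(-1\right) = - 2 j$)
$\frac{-20333 + h{\left(32,-190 \right)}}{-46256 + 44497} = \frac{-20333 - 64}{-46256 + 44497} = \frac{-20333 - 64}{-1759} = \left(-20397\right) \left(- \frac{1}{1759}\right) = \frac{20397}{1759}$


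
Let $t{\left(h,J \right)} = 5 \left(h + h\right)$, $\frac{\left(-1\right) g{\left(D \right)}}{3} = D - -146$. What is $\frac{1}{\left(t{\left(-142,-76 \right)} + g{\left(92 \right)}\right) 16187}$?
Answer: $- \frac{1}{34543058} \approx -2.8949 \cdot 10^{-8}$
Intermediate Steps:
$g{\left(D \right)} = -438 - 3 D$ ($g{\left(D \right)} = - 3 \left(D - -146\right) = - 3 \left(D + 146\right) = - 3 \left(146 + D\right) = -438 - 3 D$)
$t{\left(h,J \right)} = 10 h$ ($t{\left(h,J \right)} = 5 \cdot 2 h = 10 h$)
$\frac{1}{\left(t{\left(-142,-76 \right)} + g{\left(92 \right)}\right) 16187} = \frac{1}{\left(10 \left(-142\right) - 714\right) 16187} = \frac{1}{-1420 - 714} \cdot \frac{1}{16187} = \frac{1}{-2134} \cdot \frac{1}{16187} = \left(- \frac{1}{2134}\right) \frac{1}{16187} = - \frac{1}{34543058}$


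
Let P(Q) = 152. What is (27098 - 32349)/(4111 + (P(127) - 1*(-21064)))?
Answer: -5251/25327 ≈ -0.20733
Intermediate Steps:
(27098 - 32349)/(4111 + (P(127) - 1*(-21064))) = (27098 - 32349)/(4111 + (152 - 1*(-21064))) = -5251/(4111 + (152 + 21064)) = -5251/(4111 + 21216) = -5251/25327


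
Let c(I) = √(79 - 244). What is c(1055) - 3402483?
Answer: -3402483 + I*√165 ≈ -3.4025e+6 + 12.845*I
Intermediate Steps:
c(I) = I*√165 (c(I) = √(-165) = I*√165)
c(1055) - 3402483 = I*√165 - 3402483 = -3402483 + I*√165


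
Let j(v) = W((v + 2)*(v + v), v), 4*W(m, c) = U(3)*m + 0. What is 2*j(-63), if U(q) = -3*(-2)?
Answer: 23058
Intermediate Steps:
U(q) = 6
W(m, c) = 3*m/2 (W(m, c) = (6*m + 0)/4 = (6*m)/4 = 3*m/2)
j(v) = 3*v*(2 + v) (j(v) = 3*((v + 2)*(v + v))/2 = 3*((2 + v)*(2*v))/2 = 3*(2*v*(2 + v))/2 = 3*v*(2 + v))
2*j(-63) = 2*(3*(-63)*(2 - 63)) = 2*(3*(-63)*(-61)) = 2*11529 = 23058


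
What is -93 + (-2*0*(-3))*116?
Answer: -93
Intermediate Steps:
-93 + (-2*0*(-3))*116 = -93 + (0*(-3))*116 = -93 + 0*116 = -93 + 0 = -93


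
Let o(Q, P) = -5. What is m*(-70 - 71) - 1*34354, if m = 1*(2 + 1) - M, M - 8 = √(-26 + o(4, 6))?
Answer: -33649 + 141*I*√31 ≈ -33649.0 + 785.05*I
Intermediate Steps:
M = 8 + I*√31 (M = 8 + √(-26 - 5) = 8 + √(-31) = 8 + I*√31 ≈ 8.0 + 5.5678*I)
m = -5 - I*√31 (m = 1*(2 + 1) - (8 + I*√31) = 1*3 + (-8 - I*√31) = 3 + (-8 - I*√31) = -5 - I*√31 ≈ -5.0 - 5.5678*I)
m*(-70 - 71) - 1*34354 = (-5 - I*√31)*(-70 - 71) - 1*34354 = (-5 - I*√31)*(-141) - 34354 = (705 + 141*I*√31) - 34354 = -33649 + 141*I*√31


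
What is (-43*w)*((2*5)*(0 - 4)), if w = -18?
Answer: -30960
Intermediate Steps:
(-43*w)*((2*5)*(0 - 4)) = (-43*(-18))*((2*5)*(0 - 4)) = 774*(10*(-4)) = 774*(-40) = -30960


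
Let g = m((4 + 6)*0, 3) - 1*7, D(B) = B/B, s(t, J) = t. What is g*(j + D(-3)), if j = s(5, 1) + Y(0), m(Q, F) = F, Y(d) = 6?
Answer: -48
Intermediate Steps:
D(B) = 1
j = 11 (j = 5 + 6 = 11)
g = -4 (g = 3 - 1*7 = 3 - 7 = -4)
g*(j + D(-3)) = -4*(11 + 1) = -4*12 = -48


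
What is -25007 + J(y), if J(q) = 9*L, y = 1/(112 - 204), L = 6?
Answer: -24953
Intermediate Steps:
y = -1/92 (y = 1/(-92) = -1/92 ≈ -0.010870)
J(q) = 54 (J(q) = 9*6 = 54)
-25007 + J(y) = -25007 + 54 = -24953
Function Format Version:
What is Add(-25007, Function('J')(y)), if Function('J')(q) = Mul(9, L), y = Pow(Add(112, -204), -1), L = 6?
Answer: -24953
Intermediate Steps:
y = Rational(-1, 92) (y = Pow(-92, -1) = Rational(-1, 92) ≈ -0.010870)
Function('J')(q) = 54 (Function('J')(q) = Mul(9, 6) = 54)
Add(-25007, Function('J')(y)) = Add(-25007, 54) = -24953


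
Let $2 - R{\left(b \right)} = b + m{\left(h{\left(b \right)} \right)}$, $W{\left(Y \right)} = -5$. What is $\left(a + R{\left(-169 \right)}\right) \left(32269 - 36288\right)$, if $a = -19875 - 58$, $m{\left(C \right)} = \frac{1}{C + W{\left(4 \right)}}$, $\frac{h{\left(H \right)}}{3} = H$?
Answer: $\frac{40664816717}{512} \approx 7.9423 \cdot 10^{7}$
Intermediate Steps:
$h{\left(H \right)} = 3 H$
$m{\left(C \right)} = \frac{1}{-5 + C}$ ($m{\left(C \right)} = \frac{1}{C - 5} = \frac{1}{-5 + C}$)
$R{\left(b \right)} = 2 - b - \frac{1}{-5 + 3 b}$ ($R{\left(b \right)} = 2 - \left(b + \frac{1}{-5 + 3 b}\right) = 2 - b - \frac{1}{-5 + 3 b}$)
$a = -19933$
$\left(a + R{\left(-169 \right)}\right) \left(32269 - 36288\right) = \left(-19933 + \frac{-1 + \left(-5 + 3 \left(-169\right)\right) \left(2 - -169\right)}{-5 + 3 \left(-169\right)}\right) \left(32269 - 36288\right) = \left(-19933 + \frac{-1 + \left(-5 - 507\right) \left(2 + 169\right)}{-5 - 507}\right) \left(32269 - 36288\right) = \left(-19933 + \frac{-1 - 87552}{-512}\right) \left(-4019\right) = \left(-19933 - \frac{-1 - 87552}{512}\right) \left(-4019\right) = \left(-19933 - - \frac{87553}{512}\right) \left(-4019\right) = \left(-19933 + \frac{87553}{512}\right) \left(-4019\right) = \left(- \frac{10118143}{512}\right) \left(-4019\right) = \frac{40664816717}{512}$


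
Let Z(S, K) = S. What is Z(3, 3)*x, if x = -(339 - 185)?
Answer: -462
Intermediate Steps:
x = -154 (x = -1*154 = -154)
Z(3, 3)*x = 3*(-154) = -462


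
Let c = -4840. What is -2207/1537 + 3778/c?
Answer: -8244333/3719540 ≈ -2.2165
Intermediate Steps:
-2207/1537 + 3778/c = -2207/1537 + 3778/(-4840) = -2207*1/1537 + 3778*(-1/4840) = -2207/1537 - 1889/2420 = -8244333/3719540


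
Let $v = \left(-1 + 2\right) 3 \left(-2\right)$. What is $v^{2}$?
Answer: $36$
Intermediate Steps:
$v = -6$ ($v = 1 \left(-6\right) = -6$)
$v^{2} = \left(-6\right)^{2} = 36$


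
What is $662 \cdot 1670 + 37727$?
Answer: $1143267$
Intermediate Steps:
$662 \cdot 1670 + 37727 = 1105540 + 37727 = 1143267$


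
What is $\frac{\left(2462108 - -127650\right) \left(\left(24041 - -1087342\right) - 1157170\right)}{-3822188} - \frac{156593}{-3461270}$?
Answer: $\frac{51303559382996113}{1653703082345} \approx 31023.0$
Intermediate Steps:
$\frac{\left(2462108 - -127650\right) \left(\left(24041 - -1087342\right) - 1157170\right)}{-3822188} - \frac{156593}{-3461270} = \left(2462108 + 127650\right) \left(\left(24041 + 1087342\right) - 1157170\right) \left(- \frac{1}{3822188}\right) - - \frac{156593}{3461270} = 2589758 \left(1111383 - 1157170\right) \left(- \frac{1}{3822188}\right) + \frac{156593}{3461270} = 2589758 \left(-45787\right) \left(- \frac{1}{3822188}\right) + \frac{156593}{3461270} = \left(-118577249546\right) \left(- \frac{1}{3822188}\right) + \frac{156593}{3461270} = \frac{59288624773}{1911094} + \frac{156593}{3461270} = \frac{51303559382996113}{1653703082345}$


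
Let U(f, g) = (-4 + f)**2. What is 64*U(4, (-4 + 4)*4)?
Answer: 0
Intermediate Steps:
64*U(4, (-4 + 4)*4) = 64*(-4 + 4)**2 = 64*0**2 = 64*0 = 0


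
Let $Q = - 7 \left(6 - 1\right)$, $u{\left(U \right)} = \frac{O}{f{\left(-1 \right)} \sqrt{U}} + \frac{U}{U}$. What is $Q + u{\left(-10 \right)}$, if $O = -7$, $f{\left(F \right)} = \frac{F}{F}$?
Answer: $-34 + \frac{7 i \sqrt{10}}{10} \approx -34.0 + 2.2136 i$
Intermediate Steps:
$f{\left(F \right)} = 1$
$u{\left(U \right)} = 1 - \frac{7}{\sqrt{U}}$ ($u{\left(U \right)} = - \frac{7}{1 \sqrt{U}} + \frac{U}{U} = - \frac{7}{\sqrt{U}} + 1 = 1 - \frac{7}{\sqrt{U}}$)
$Q = -35$ ($Q = \left(-7\right) 5 = -35$)
$Q + u{\left(-10 \right)} = -35 + \left(1 - \frac{7}{i \sqrt{10}}\right) = -35 + \left(1 - 7 \left(- \frac{i \sqrt{10}}{10}\right)\right) = -35 + \left(1 + \frac{7 i \sqrt{10}}{10}\right) = -34 + \frac{7 i \sqrt{10}}{10}$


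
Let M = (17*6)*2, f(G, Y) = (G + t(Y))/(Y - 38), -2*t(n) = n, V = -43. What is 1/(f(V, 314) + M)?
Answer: 69/14026 ≈ 0.0049194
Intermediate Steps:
t(n) = -n/2
f(G, Y) = (G - Y/2)/(-38 + Y) (f(G, Y) = (G - Y/2)/(Y - 38) = (G - Y/2)/(-38 + Y))
M = 204 (M = 102*2 = 204)
1/(f(V, 314) + M) = 1/((-43 - 1/2*314)/(-38 + 314) + 204) = 1/((-43 - 157)/276 + 204) = 1/((1/276)*(-200) + 204) = 1/(-50/69 + 204) = 1/(14026/69) = 69/14026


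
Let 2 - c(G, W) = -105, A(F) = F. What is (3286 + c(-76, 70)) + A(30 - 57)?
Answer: 3366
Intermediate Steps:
c(G, W) = 107 (c(G, W) = 2 - 1*(-105) = 2 + 105 = 107)
(3286 + c(-76, 70)) + A(30 - 57) = (3286 + 107) + (30 - 57) = 3393 - 27 = 3366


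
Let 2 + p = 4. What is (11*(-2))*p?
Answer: -44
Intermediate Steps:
p = 2 (p = -2 + 4 = 2)
(11*(-2))*p = (11*(-2))*2 = -22*2 = -44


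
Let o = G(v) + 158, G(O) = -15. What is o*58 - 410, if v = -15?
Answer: 7884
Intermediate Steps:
o = 143 (o = -15 + 158 = 143)
o*58 - 410 = 143*58 - 410 = 8294 - 410 = 7884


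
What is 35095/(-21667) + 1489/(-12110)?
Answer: -457262613/262387370 ≈ -1.7427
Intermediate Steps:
35095/(-21667) + 1489/(-12110) = 35095*(-1/21667) + 1489*(-1/12110) = -35095/21667 - 1489/12110 = -457262613/262387370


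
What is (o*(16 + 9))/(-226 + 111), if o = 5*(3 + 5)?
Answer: -200/23 ≈ -8.6956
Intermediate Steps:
o = 40 (o = 5*8 = 40)
(o*(16 + 9))/(-226 + 111) = (40*(16 + 9))/(-226 + 111) = (40*25)/(-115) = 1000*(-1/115) = -200/23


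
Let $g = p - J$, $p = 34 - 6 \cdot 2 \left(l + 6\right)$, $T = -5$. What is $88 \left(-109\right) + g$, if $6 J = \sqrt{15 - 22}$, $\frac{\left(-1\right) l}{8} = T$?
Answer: $-10110 - \frac{i \sqrt{7}}{6} \approx -10110.0 - 0.44096 i$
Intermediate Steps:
$l = 40$ ($l = \left(-8\right) \left(-5\right) = 40$)
$J = \frac{i \sqrt{7}}{6}$ ($J = \frac{\sqrt{15 - 22}}{6} = \frac{\sqrt{-7}}{6} = \frac{i \sqrt{7}}{6} \approx 0.44096 i$)
$p = -518$ ($p = 34 - 6 \cdot 2 \left(40 + 6\right) = 34 - 12 \cdot 46 = 34 - 552 = -518$)
$g = -518 - \frac{i \sqrt{7}}{6} \approx -518.0 - 0.44096 i$
$88 \left(-109\right) + g = 88 \left(-109\right) - \left(518 + \frac{i \sqrt{7}}{6}\right) = -9592 - \left(518 + \frac{i \sqrt{7}}{6}\right) = -10110 - \frac{i \sqrt{7}}{6}$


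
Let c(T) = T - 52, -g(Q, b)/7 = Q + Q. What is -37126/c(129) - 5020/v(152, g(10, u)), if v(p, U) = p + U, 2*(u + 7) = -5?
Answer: -208013/231 ≈ -900.49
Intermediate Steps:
u = -19/2 (u = -7 + (1/2)*(-5) = -7 - 5/2 = -19/2 ≈ -9.5000)
g(Q, b) = -14*Q (g(Q, b) = -7*(Q + Q) = -14*Q)
c(T) = -52 + T
v(p, U) = U + p
-37126/c(129) - 5020/v(152, g(10, u)) = -37126/(-52 + 129) - 5020/(-14*10 + 152) = -37126/77 - 5020/(-140 + 152) = -37126*1/77 - 5020/12 = -37126/77 - 5020*1/12 = -37126/77 - 1255/3 = -208013/231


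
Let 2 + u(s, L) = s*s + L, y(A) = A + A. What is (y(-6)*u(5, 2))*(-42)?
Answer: 12600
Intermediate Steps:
y(A) = 2*A
u(s, L) = -2 + L + s² (u(s, L) = -2 + (s*s + L) = -2 + (s² + L) = -2 + (L + s²) = -2 + L + s²)
(y(-6)*u(5, 2))*(-42) = ((2*(-6))*(-2 + 2 + 5²))*(-42) = -12*(-2 + 2 + 25)*(-42) = -12*25*(-42) = -300*(-42) = 12600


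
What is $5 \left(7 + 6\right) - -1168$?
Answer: $1233$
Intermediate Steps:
$5 \left(7 + 6\right) - -1168 = 5 \cdot 13 + 1168 = 65 + 1168 = 1233$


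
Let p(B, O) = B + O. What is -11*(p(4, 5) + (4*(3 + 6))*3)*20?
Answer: -25740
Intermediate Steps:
-11*(p(4, 5) + (4*(3 + 6))*3)*20 = -11*((4 + 5) + (4*(3 + 6))*3)*20 = -11*(9 + (4*9)*3)*20 = -11*(9 + 36*3)*20 = -11*(9 + 108)*20 = -11*117*20 = -1287*20 = -25740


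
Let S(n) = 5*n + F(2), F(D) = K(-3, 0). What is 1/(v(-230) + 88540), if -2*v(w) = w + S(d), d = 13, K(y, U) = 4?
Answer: 2/177241 ≈ 1.1284e-5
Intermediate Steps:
F(D) = 4
S(n) = 4 + 5*n (S(n) = 5*n + 4 = 4 + 5*n)
v(w) = -69/2 - w/2 (v(w) = -(w + (4 + 5*13))/2 = -(w + (4 + 65))/2 = -(w + 69)/2 = -(69 + w)/2 = -69/2 - w/2)
1/(v(-230) + 88540) = 1/((-69/2 - ½*(-230)) + 88540) = 1/((-69/2 + 115) + 88540) = 1/(161/2 + 88540) = 1/(177241/2) = 2/177241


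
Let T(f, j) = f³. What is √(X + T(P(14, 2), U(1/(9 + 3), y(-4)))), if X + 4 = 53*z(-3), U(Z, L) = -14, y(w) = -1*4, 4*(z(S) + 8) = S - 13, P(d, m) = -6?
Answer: 2*I*√214 ≈ 29.257*I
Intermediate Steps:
z(S) = -45/4 + S/4 (z(S) = -8 + (S - 13)/4 = -8 + (-13 + S)/4 = -8 + (-13/4 + S/4) = -45/4 + S/4)
y(w) = -4
X = -640 (X = -4 + 53*(-45/4 + (¼)*(-3)) = -4 + 53*(-45/4 - ¾) = -4 + 53*(-12) = -4 - 636 = -640)
√(X + T(P(14, 2), U(1/(9 + 3), y(-4)))) = √(-640 + (-6)³) = √(-640 - 216) = √(-856) = 2*I*√214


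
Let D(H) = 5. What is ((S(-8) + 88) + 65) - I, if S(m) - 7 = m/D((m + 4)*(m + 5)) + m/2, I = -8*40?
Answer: 2372/5 ≈ 474.40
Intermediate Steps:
I = -320
S(m) = 7 + 7*m/10 (S(m) = 7 + (m/5 + m/2) = 7 + 7*m/10)
((S(-8) + 88) + 65) - I = (((7 + (7/10)*(-8)) + 88) + 65) - 1*(-320) = (((7 - 28/5) + 88) + 65) + 320 = ((7/5 + 88) + 65) + 320 = (447/5 + 65) + 320 = 772/5 + 320 = 2372/5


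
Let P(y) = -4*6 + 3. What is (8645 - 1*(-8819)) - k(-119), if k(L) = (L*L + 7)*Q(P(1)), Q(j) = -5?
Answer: 88304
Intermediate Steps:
P(y) = -21 (P(y) = -24 + 3 = -21)
k(L) = -35 - 5*L**2 (k(L) = (L*L + 7)*(-5) = (L**2 + 7)*(-5) = (7 + L**2)*(-5) = -35 - 5*L**2)
(8645 - 1*(-8819)) - k(-119) = (8645 - 1*(-8819)) - (-35 - 5*(-119)**2) = (8645 + 8819) - (-35 - 5*14161) = 17464 - (-35 - 70805) = 17464 - 1*(-70840) = 17464 + 70840 = 88304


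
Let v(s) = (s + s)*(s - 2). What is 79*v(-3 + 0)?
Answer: 2370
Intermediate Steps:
v(s) = 2*s*(-2 + s) (v(s) = (2*s)*(-2 + s) = 2*s*(-2 + s))
79*v(-3 + 0) = 79*(2*(-3 + 0)*(-2 + (-3 + 0))) = 79*(2*(-3)*(-2 - 3)) = 79*(2*(-3)*(-5)) = 79*30 = 2370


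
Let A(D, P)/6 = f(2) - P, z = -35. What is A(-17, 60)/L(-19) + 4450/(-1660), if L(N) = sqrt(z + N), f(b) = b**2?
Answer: -445/166 + 56*I*sqrt(6)/3 ≈ -2.6807 + 45.724*I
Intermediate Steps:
A(D, P) = 24 - 6*P (A(D, P) = 6*(2**2 - P) = 6*(4 - P) = 24 - 6*P)
L(N) = sqrt(-35 + N)
A(-17, 60)/L(-19) + 4450/(-1660) = (24 - 6*60)/(sqrt(-35 - 19)) + 4450/(-1660) = (24 - 360)/(sqrt(-54)) + 4450*(-1/1660) = -336*(-I*sqrt(6)/18) - 445/166 = -(-56)*I*sqrt(6)/3 - 445/166 = 56*I*sqrt(6)/3 - 445/166 = -445/166 + 56*I*sqrt(6)/3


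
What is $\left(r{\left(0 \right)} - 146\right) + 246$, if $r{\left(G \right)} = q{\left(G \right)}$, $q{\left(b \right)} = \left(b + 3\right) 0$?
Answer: $100$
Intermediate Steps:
$q{\left(b \right)} = 0$ ($q{\left(b \right)} = \left(3 + b\right) 0 = 0$)
$r{\left(G \right)} = 0$
$\left(r{\left(0 \right)} - 146\right) + 246 = \left(0 - 146\right) + 246 = -146 + 246 = 100$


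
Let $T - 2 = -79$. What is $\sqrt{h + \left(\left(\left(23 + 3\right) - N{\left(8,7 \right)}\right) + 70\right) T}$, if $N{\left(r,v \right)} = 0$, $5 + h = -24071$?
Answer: $2 i \sqrt{7867} \approx 177.39 i$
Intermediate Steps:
$h = -24076$ ($h = -5 - 24071 = -24076$)
$T = -77$ ($T = 2 - 79 = -77$)
$\sqrt{h + \left(\left(\left(23 + 3\right) - N{\left(8,7 \right)}\right) + 70\right) T} = \sqrt{-24076 + \left(\left(\left(23 + 3\right) - 0\right) + 70\right) \left(-77\right)} = \sqrt{-24076 + \left(\left(26 + 0\right) + 70\right) \left(-77\right)} = \sqrt{-24076 + \left(26 + 70\right) \left(-77\right)} = \sqrt{-24076 + 96 \left(-77\right)} = \sqrt{-24076 - 7392} = \sqrt{-31468} = 2 i \sqrt{7867}$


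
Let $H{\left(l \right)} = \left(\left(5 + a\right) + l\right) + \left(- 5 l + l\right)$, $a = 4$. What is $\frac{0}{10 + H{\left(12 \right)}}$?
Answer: $0$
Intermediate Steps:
$H{\left(l \right)} = 9 - 3 l$ ($H{\left(l \right)} = \left(\left(5 + 4\right) + l\right) + \left(- 5 l + l\right) = \left(9 + l\right) - 4 l = 9 - 3 l$)
$\frac{0}{10 + H{\left(12 \right)}} = \frac{0}{10 + \left(9 - 36\right)} = \frac{0}{10 - 27} = \frac{0}{-17} = 0 \left(- \frac{1}{17}\right) = 0$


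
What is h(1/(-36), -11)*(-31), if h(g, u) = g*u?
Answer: -341/36 ≈ -9.4722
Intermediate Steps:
h(1/(-36), -11)*(-31) = (-11/(-36))*(-31) = -1/36*(-11)*(-31) = (11/36)*(-31) = -341/36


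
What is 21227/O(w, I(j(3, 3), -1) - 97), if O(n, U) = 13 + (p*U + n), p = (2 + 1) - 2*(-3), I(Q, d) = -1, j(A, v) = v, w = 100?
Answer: -21227/769 ≈ -27.603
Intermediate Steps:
p = 9 (p = 3 + 6 = 9)
O(n, U) = 13 + n + 9*U (O(n, U) = 13 + (9*U + n) = 13 + (n + 9*U) = 13 + n + 9*U)
21227/O(w, I(j(3, 3), -1) - 97) = 21227/(13 + 100 + 9*(-1 - 97)) = 21227/(13 + 100 + 9*(-98)) = 21227/(13 + 100 - 882) = 21227/(-769) = 21227*(-1/769) = -21227/769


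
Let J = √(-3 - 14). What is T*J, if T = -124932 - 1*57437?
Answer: -182369*I*√17 ≈ -7.5193e+5*I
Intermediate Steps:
T = -182369 (T = -124932 - 57437 = -182369)
J = I*√17 (J = √(-17) = I*√17 ≈ 4.1231*I)
T*J = -182369*I*√17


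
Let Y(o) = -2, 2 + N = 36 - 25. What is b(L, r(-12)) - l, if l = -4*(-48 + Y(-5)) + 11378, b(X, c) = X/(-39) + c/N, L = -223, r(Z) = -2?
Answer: -1353983/117 ≈ -11573.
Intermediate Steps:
N = 9 (N = -2 + (36 - 25) = -2 + 11 = 9)
b(X, c) = -X/39 + c/9 (b(X, c) = X/(-39) + c/9 = X*(-1/39) + c*(⅑) = -X/39 + c/9)
l = 11578 (l = -4*(-48 - 2) + 11378 = -4*(-50) + 11378 = 200 + 11378 = 11578)
b(L, r(-12)) - l = (-1/39*(-223) + (⅑)*(-2)) - 1*11578 = (223/39 - 2/9) - 11578 = 643/117 - 11578 = -1353983/117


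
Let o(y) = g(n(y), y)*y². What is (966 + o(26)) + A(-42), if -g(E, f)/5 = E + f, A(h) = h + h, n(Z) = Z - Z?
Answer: -86998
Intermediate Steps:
n(Z) = 0
A(h) = 2*h
g(E, f) = -5*E - 5*f (g(E, f) = -5*(E + f) = -5*E - 5*f)
o(y) = -5*y³ (o(y) = (-5*0 - 5*y)*y² = (0 - 5*y)*y² = (-5*y)*y² = -5*y³)
(966 + o(26)) + A(-42) = (966 - 5*26³) + 2*(-42) = (966 - 5*17576) - 84 = (966 - 87880) - 84 = -86914 - 84 = -86998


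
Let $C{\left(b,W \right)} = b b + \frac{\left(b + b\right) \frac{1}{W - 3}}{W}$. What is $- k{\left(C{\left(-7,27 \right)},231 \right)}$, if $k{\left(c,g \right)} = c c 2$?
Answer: $- \frac{251825161}{52488} \approx -4797.8$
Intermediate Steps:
$C{\left(b,W \right)} = b^{2} + \frac{2 b}{W \left(-3 + W\right)}$ ($C{\left(b,W \right)} = b^{2} + \frac{2 b \frac{1}{-3 + W}}{W} = b^{2} + \frac{2 b}{W \left(-3 + W\right)}$)
$k{\left(c,g \right)} = 2 c^{2}$ ($k{\left(c,g \right)} = c^{2} \cdot 2 = 2 c^{2}$)
$- k{\left(C{\left(-7,27 \right)},231 \right)} = - 2 \left(- \frac{7 \left(2 - 7 \cdot 27^{2} - 81 \left(-7\right)\right)}{27 \left(-3 + 27\right)}\right)^{2} = - 2 \left(\left(-7\right) \frac{1}{27} \cdot \frac{1}{24} \left(2 - 5103 + 567\right)\right)^{2} = - 2 \left(\left(-7\right) \frac{1}{27} \cdot \frac{1}{24} \left(-4534\right)\right)^{2} = - 2 \left(\frac{15869}{324}\right)^{2} = - \frac{2 \cdot 251825161}{104976} = \left(-1\right) \frac{251825161}{52488} = - \frac{251825161}{52488}$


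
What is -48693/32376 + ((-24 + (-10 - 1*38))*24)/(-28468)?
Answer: -110853883/76806664 ≈ -1.4433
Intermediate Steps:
-48693/32376 + ((-24 + (-10 - 1*38))*24)/(-28468) = -48693*1/32376 + ((-24 + (-10 - 38))*24)*(-1/28468) = -16231/10792 + ((-24 - 48)*24)*(-1/28468) = -16231/10792 - 72*24*(-1/28468) = -16231/10792 - 1728*(-1/28468) = -16231/10792 + 432/7117 = -110853883/76806664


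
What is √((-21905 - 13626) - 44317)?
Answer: 6*I*√2218 ≈ 282.57*I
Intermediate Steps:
√((-21905 - 13626) - 44317) = √(-35531 - 44317) = √(-79848) = 6*I*√2218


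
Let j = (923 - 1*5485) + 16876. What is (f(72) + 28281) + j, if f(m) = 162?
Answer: 40757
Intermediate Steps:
j = 12314 (j = (923 - 5485) + 16876 = -4562 + 16876 = 12314)
(f(72) + 28281) + j = (162 + 28281) + 12314 = 28443 + 12314 = 40757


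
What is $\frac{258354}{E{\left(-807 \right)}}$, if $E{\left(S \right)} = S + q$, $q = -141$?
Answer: $- \frac{43059}{158} \approx -272.53$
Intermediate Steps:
$E{\left(S \right)} = -141 + S$ ($E{\left(S \right)} = S - 141 = -141 + S$)
$\frac{258354}{E{\left(-807 \right)}} = \frac{258354}{-141 - 807} = \frac{258354}{-948} = 258354 \left(- \frac{1}{948}\right) = - \frac{43059}{158}$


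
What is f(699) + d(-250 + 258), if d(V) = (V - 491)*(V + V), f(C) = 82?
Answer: -7646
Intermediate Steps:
d(V) = 2*V*(-491 + V) (d(V) = (-491 + V)*(2*V) = 2*V*(-491 + V))
f(699) + d(-250 + 258) = 82 + 2*(-250 + 258)*(-491 + (-250 + 258)) = 82 + 2*8*(-491 + 8) = 82 + 2*8*(-483) = 82 - 7728 = -7646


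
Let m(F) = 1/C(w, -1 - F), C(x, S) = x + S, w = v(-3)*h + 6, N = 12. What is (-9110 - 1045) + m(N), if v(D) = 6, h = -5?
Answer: -375736/37 ≈ -10155.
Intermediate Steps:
w = -24 (w = 6*(-5) + 6 = -30 + 6 = -24)
C(x, S) = S + x
m(F) = 1/(-25 - F) (m(F) = 1/((-1 - F) - 24) = 1/(-25 - F))
(-9110 - 1045) + m(N) = (-9110 - 1045) - 1/(25 + 12) = -10155 - 1/37 = -375736/37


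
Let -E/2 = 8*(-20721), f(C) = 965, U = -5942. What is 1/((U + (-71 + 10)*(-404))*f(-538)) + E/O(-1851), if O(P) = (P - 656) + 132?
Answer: -1196674550021/8572529250 ≈ -139.59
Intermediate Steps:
O(P) = -524 + P (O(P) = (-656 + P) + 132 = -524 + P)
E = 331536 (E = -16*(-20721) = -2*(-165768) = 331536)
1/((U + (-71 + 10)*(-404))*f(-538)) + E/O(-1851) = 1/(-5942 + (-71 + 10)*(-404)*965) + 331536/(-524 - 1851) = (1/965)/(-5942 - 61*(-404)) + 331536/(-2375) = (1/965)/(-5942 + 24644) + 331536*(-1/2375) = (1/965)/18702 - 331536/2375 = (1/18702)*(1/965) - 331536/2375 = 1/18047430 - 331536/2375 = -1196674550021/8572529250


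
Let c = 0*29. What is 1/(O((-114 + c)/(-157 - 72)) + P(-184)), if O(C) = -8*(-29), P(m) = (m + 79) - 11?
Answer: 1/116 ≈ 0.0086207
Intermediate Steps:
P(m) = 68 + m (P(m) = (79 + m) - 11 = 68 + m)
c = 0
O(C) = 232
1/(O((-114 + c)/(-157 - 72)) + P(-184)) = 1/(232 + (68 - 184)) = 1/(232 - 116) = 1/116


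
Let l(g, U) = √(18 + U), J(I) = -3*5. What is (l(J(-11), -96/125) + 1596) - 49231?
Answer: -47635 + √10770/25 ≈ -47631.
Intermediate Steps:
J(I) = -15
(l(J(-11), -96/125) + 1596) - 49231 = (√(18 - 96/125) + 1596) - 49231 = (√(2154/125) + 1596) - 49231 = (√10770/25 + 1596) - 49231 = (1596 + √10770/25) - 49231 = -47635 + √10770/25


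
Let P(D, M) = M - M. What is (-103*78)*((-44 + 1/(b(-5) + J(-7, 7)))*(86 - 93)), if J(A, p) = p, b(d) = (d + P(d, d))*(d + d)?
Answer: -46996222/19 ≈ -2.4735e+6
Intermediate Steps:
P(D, M) = 0
b(d) = 2*d² (b(d) = (d + 0)*(d + d) = d*(2*d) = 2*d²)
(-103*78)*((-44 + 1/(b(-5) + J(-7, 7)))*(86 - 93)) = (-103*78)*((-44 + 1/(2*(-5)² + 7))*(86 - 93)) = -8034*(-44 + 1/(2*25 + 7))*(-7) = -8034*(-44 + 1/(50 + 7))*(-7) = -8034*(-44 + 1/57)*(-7) = -(-6713746)*(-7)/19 = -8034*17549/57 = -46996222/19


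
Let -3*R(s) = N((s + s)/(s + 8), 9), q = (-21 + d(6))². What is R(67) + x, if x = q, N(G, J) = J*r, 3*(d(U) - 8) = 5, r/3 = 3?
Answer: 913/9 ≈ 101.44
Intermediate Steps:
r = 9 (r = 3*3 = 9)
d(U) = 29/3 (d(U) = 8 + (⅓)*5 = 8 + 5/3 = 29/3)
q = 1156/9 (q = (-21 + 29/3)² = (-34/3)² = 1156/9 ≈ 128.44)
N(G, J) = 9*J (N(G, J) = J*9 = 9*J)
R(s) = -27 (R(s) = -3*9 = -⅓*81 = -27)
x = 1156/9 ≈ 128.44
R(67) + x = -27 + 1156/9 = 913/9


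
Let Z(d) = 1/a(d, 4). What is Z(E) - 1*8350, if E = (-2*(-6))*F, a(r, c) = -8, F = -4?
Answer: -66801/8 ≈ -8350.1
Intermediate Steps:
E = -48 (E = -2*(-6)*(-4) = 12*(-4) = -48)
Z(d) = -⅛ (Z(d) = 1/(-8) = -⅛)
Z(E) - 1*8350 = -⅛ - 1*8350 = -⅛ - 8350 = -66801/8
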